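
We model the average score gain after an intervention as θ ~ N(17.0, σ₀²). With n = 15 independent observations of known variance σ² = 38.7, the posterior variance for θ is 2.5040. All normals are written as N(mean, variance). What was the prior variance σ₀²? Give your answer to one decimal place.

σ₀² = 85.0

Posterior precision equals prior precision plus data precision: 1/σ_n² = 1/σ₀² + n/σ².
So 1/σ₀² = 1/2.5040 − 15/38.7 = 0.399361 − 0.387597 = 0.011764.
Hence σ₀² = 1/0.011764 ≈ 85.0.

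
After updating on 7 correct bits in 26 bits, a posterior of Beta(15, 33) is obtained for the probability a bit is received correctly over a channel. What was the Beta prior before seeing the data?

Beta is conjugate to the binomial likelihood: posterior = Beta(a+s, b+f).
Subtract the data counts: 15−7=8, 33−19=14.

Beta(8, 14)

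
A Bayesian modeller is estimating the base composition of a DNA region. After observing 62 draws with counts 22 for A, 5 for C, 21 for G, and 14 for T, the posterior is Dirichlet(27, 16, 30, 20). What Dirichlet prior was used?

Dirichlet(5, 11, 9, 6)

For a Dirichlet(α) prior with multinomial counts c, the posterior is Dirichlet(α + c) componentwise.
Subtract each count from the matching posterior parameter: 27−22=5, 16−5=11, 30−21=9, 20−14=6.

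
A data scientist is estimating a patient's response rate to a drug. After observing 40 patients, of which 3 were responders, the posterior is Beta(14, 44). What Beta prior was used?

Under Beta–binomial conjugacy the posterior parameters are (a+s, b+f).
Subtract the data counts: 14−3=11, 44−37=7.

Beta(11, 7)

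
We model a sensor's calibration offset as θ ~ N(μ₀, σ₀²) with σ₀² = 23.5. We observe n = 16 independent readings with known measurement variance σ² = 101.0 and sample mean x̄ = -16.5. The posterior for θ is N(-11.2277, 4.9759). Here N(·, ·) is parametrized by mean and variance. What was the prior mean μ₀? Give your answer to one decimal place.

μ₀ = 8.4

With known observation variance, the Normal–Normal posterior has precision τ_n = τ₀ + n/σ² and mean μ_n = (τ₀μ₀ + (n/σ²)x̄)/τ_n.
Here τ₀ = 1/23.5 = 0.042553 and τ_data = 16/101.0 = 0.158416, so τ_n = 0.200969.
Rearranging for μ₀: μ₀ = (μ_n·τ_n − τ_data·x̄)/τ₀ = (-11.2277·0.200969 − 0.158416·-16.5) / 0.042553 = 0.357444/0.042553 ≈ 8.4.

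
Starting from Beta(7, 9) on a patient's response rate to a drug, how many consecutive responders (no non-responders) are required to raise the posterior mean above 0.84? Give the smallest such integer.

k = 41

After k responders and 0 non-responders the posterior is Beta(7+k, 9), with mean (7+k)/(7+9+k).
Set (7+k)/(16+k) > 0.84 and solve: k > (0.84·16 − 7)/(1 − 0.84) = 40.250.
The smallest integer exceeding 40.250 is 41.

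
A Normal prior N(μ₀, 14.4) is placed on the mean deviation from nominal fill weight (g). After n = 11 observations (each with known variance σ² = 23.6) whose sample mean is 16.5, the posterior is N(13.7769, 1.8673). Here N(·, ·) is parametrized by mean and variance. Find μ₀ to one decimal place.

μ₀ = -4.5

The posterior mean is a precision-weighted average: μ_n = (τ₀μ₀ + τ_data·x̄)/(τ₀+τ_data), with τ₀=1/σ₀² and τ_data=n/σ².
Here τ₀ = 1/14.4 = 0.069444 and τ_data = 11/23.6 = 0.466102, so τ_n = 0.535546.
Rearranging for μ₀: μ₀ = (μ_n·τ_n − τ_data·x̄)/τ₀ = (13.7769·0.535546 − 0.466102·16.5) / 0.069444 = -0.312519/0.069444 ≈ -4.5.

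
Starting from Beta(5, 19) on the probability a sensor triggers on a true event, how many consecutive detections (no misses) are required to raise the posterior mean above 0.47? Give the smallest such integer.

After k detections and 0 misses the posterior is Beta(5+k, 19), with mean (5+k)/(5+19+k).
Set (5+k)/(24+k) > 0.47 and solve: k > (0.47·24 − 5)/(1 − 0.47) = 11.849.
The smallest integer exceeding 11.849 is 12.

k = 12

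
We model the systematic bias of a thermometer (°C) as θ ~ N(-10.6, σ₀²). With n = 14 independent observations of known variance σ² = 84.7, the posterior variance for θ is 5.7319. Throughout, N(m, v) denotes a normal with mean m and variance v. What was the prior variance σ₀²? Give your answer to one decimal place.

σ₀² = 109.0

Posterior precision equals prior precision plus data precision: 1/σ_n² = 1/σ₀² + n/σ².
So 1/σ₀² = 1/5.7319 − 14/84.7 = 0.174462 − 0.165289 = 0.009173.
Hence σ₀² = 1/0.009173 ≈ 109.0.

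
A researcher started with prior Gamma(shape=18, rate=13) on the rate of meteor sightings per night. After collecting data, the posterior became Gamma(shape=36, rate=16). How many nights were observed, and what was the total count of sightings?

Gamma–Poisson conjugacy: posterior shape = α + Σxᵢ, posterior rate = β + n.
Matching: Σxᵢ = 36 − 18 = 18 and n = 16 − 13 = 3.

n = 3 nights with total 18 sightings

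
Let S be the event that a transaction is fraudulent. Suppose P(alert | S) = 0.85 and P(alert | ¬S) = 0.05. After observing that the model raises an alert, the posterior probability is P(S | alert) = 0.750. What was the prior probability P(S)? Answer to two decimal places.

Bayes' rule in odds form gives O(S|E) = O(S)·[P(E|S)/P(E|¬S)], hence O(S) = O(S|E)/LR.
Posterior odds = 0.750/(1−0.750) = 3.0000. LR = 0.85/0.05 = 17.0000.
Prior odds = 3.0000/17.0000 = 0.1765, so P(S) = 0.1765/(1+0.1765) ≈ 0.15.

P(S) = 0.15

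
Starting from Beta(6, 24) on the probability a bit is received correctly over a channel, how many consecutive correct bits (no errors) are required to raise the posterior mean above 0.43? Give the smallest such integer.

After k correct bits and 0 errors the posterior is Beta(6+k, 24), with mean (6+k)/(6+24+k).
Set (6+k)/(30+k) > 0.43 and solve: k > (0.43·30 − 6)/(1 − 0.43) = 12.105.
The smallest integer exceeding 12.105 is 13, and checking k=13: (19)/(43) = 0.4419 > 0.43.

k = 13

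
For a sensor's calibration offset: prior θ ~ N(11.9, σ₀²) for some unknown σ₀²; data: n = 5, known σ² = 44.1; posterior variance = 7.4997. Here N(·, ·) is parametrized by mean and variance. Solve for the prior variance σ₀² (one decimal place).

Posterior precision equals prior precision plus data precision: 1/σ_n² = 1/σ₀² + n/σ².
So 1/σ₀² = 1/7.4997 − 5/44.1 = 0.133339 − 0.113379 = 0.019960.
Hence σ₀² = 1/0.019960 ≈ 50.1.

σ₀² = 50.1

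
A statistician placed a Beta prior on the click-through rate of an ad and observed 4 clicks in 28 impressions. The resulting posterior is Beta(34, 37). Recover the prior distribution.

Beta is conjugate to the binomial likelihood: posterior = Beta(α+s, β+f).
So α = 34 − 4 = 30 and β = 37 − 24 = 13.

Beta(30, 13)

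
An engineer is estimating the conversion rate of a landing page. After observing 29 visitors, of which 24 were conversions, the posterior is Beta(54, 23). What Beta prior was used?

Beta(30, 18)

Beta is conjugate to the binomial likelihood: posterior = Beta(a+s, b+f).
Subtract the data counts: 54−24=30, 23−5=18.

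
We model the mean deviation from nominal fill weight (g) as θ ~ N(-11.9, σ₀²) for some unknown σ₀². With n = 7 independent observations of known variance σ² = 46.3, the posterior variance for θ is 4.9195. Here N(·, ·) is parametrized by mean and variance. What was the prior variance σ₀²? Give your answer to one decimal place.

Posterior precision equals prior precision plus data precision: 1/σ_n² = 1/σ₀² + n/σ².
So 1/σ₀² = 1/4.9195 − 7/46.3 = 0.203273 − 0.151188 = 0.052085.
Hence σ₀² = 1/0.052085 ≈ 19.2.

σ₀² = 19.2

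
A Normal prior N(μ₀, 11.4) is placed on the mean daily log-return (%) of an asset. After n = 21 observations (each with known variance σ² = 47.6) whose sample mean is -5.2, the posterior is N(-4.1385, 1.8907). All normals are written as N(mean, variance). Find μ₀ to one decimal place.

The posterior mean is a precision-weighted average: μ_n = (τ₀μ₀ + τ_data·x̄)/(τ₀+τ_data), with τ₀=1/σ₀² and τ_data=n/σ².
Here τ₀ = 1/11.4 = 0.087719 and τ_data = 21/47.6 = 0.441176, so τ_n = 0.528895.
Rearranging for μ₀: μ₀ = (μ_n·τ_n − τ_data·x̄)/τ₀ = (-4.1385·0.528895 − 0.441176·-5.2) / 0.087719 = 0.105283/0.087719 ≈ 1.2.

μ₀ = 1.2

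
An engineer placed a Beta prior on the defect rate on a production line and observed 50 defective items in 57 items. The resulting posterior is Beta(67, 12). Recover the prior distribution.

Under Beta–binomial conjugacy the posterior parameters are (α+s, β+f).
So α = 67 − 50 = 17 and β = 12 − 7 = 5.

Beta(17, 5)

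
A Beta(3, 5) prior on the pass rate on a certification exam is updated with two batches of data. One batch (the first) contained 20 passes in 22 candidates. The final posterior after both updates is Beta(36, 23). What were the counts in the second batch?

13 passes and 16 failures

Sequential conjugate updates are equivalent to a single update on the pooled data, so total successes = posterior α − prior α and total failures = posterior β − prior β.
Total across both batches: 36−3=33 passes, 23−5=18 failures.
Subtract the first batch: 33−20=13 passes and 18−2=16 failures.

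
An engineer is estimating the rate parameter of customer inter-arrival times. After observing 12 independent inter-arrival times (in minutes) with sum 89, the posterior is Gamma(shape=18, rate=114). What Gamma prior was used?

For an exponential likelihood with a Gamma(α, β) prior on the rate, n observations with total T give posterior Gamma(α+n, β+T).
So α = 18 − 12 = 6 and β = 114 − 89 = 25.

Gamma(shape=6, rate=25)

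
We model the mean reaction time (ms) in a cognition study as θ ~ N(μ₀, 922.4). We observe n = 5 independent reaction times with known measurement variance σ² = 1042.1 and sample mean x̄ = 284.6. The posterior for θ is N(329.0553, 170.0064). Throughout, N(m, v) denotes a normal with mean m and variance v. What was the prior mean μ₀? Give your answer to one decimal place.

With known observation variance, the Normal–Normal posterior has precision τ_n = τ₀ + n/σ² and mean μ_n = (τ₀μ₀ + (n/σ²)x̄)/τ_n.
Here τ₀ = 1/922.4 = 0.001084 and τ_data = 5/1042.1 = 0.004798, so τ_n = 0.005882.
Rearranging for μ₀: μ₀ = (μ_n·τ_n − τ_data·x̄)/τ₀ = (329.0553·0.005882 − 0.004798·284.6) / 0.001084 = 0.569992/0.001084 ≈ 525.8.

μ₀ = 525.8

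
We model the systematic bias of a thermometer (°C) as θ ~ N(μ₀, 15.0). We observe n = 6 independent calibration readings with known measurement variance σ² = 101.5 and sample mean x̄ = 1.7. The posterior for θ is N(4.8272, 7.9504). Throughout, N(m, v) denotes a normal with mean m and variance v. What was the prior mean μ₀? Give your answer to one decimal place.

μ₀ = 7.6

With known observation variance, the Normal–Normal posterior has precision τ_n = τ₀ + n/σ² and mean μ_n = (τ₀μ₀ + (n/σ²)x̄)/τ_n.
Here τ₀ = 1/15.0 = 0.066667 and τ_data = 6/101.5 = 0.059113, so τ_n = 0.125780.
Rearranging for μ₀: μ₀ = (μ_n·τ_n − τ_data·x̄)/τ₀ = (4.8272·0.125780 − 0.059113·1.7) / 0.066667 = 0.506673/0.066667 ≈ 7.6.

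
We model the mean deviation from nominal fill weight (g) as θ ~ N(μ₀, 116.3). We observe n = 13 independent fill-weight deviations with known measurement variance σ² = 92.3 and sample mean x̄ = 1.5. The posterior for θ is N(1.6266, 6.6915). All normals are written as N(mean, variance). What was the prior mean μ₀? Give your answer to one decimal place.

μ₀ = 3.7

The posterior mean is a precision-weighted average: μ_n = (τ₀μ₀ + τ_data·x̄)/(τ₀+τ_data), with τ₀=1/σ₀² and τ_data=n/σ².
Here τ₀ = 1/116.3 = 0.008598 and τ_data = 13/92.3 = 0.140845, so τ_n = 0.149443.
Rearranging for μ₀: μ₀ = (μ_n·τ_n − τ_data·x̄)/τ₀ = (1.6266·0.149443 − 0.140845·1.5) / 0.008598 = 0.031816/0.008598 ≈ 3.7.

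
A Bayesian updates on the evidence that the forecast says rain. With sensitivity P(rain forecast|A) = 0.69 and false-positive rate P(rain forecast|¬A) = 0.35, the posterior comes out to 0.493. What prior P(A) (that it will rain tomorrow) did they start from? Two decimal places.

P(A) = 0.33

Bayes' rule in odds form gives O(A|E) = O(A)·[P(E|A)/P(E|¬A)], hence O(A) = O(A|E)/LR.
Posterior odds = 0.493/(1−0.493) = 0.9724. LR = 0.69/0.35 = 1.9714.
Prior odds = 0.9724/1.9714 = 0.4933, so P(A) = 0.4933/(1+0.4933) ≈ 0.33.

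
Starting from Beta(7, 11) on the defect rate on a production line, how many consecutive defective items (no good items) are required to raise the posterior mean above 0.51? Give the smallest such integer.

After k defective items and 0 good items the posterior is Beta(7+k, 11), with mean (7+k)/(7+11+k).
Set (7+k)/(18+k) > 0.51 and solve: k > (0.51·18 − 7)/(1 − 0.51) = 4.449.
The smallest integer exceeding 4.449 is 5, and checking k=5: (12)/(23) = 0.5217 > 0.51.

k = 5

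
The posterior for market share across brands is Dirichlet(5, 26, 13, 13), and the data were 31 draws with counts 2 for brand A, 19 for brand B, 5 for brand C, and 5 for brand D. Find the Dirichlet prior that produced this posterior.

Dirichlet(3, 7, 8, 8)

For a Dirichlet(α) prior with multinomial counts c, the posterior is Dirichlet(α + c) componentwise.
Subtract each count from the matching posterior parameter: 5−2=3, 26−19=7, 13−5=8, 13−5=8.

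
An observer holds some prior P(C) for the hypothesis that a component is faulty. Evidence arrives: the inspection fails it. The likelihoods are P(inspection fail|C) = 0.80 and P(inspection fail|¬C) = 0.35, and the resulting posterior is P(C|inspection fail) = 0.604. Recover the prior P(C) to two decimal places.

In odds form, posterior odds = prior odds × likelihood ratio, so prior odds = posterior odds ÷ LR.
Posterior odds = 0.604/(1−0.604) = 1.5253. LR = 0.80/0.35 = 2.2857.
Prior odds = 1.5253/2.2857 = 0.6673, so P(C) = 0.6673/(1+0.6673) ≈ 0.40.

P(C) = 0.40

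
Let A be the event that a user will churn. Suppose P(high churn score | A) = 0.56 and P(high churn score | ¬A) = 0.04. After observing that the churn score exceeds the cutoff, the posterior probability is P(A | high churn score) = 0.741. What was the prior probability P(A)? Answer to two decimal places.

P(A) = 0.17

Bayes' rule in odds form gives O(A|E) = O(A)·[P(E|A)/P(E|¬A)], hence O(A) = O(A|E)/LR.
Posterior odds = 0.741/(1−0.741) = 2.8610. LR = 0.56/0.04 = 14.0000.
Prior odds = 2.8610/14.0000 = 0.2044, so P(A) = 0.2044/(1+0.2044) ≈ 0.17.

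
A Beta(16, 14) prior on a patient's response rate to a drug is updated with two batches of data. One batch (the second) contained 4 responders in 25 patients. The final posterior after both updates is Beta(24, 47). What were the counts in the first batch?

4 responders and 12 non-responders

Sequential conjugate updates are equivalent to a single update on the pooled data, so total successes = posterior α − prior α and total failures = posterior β − prior β.
Total across both batches: 24−16=8 responders, 47−14=33 non-responders.
Subtract the second batch: 8−4=4 responders and 33−21=12 non-responders.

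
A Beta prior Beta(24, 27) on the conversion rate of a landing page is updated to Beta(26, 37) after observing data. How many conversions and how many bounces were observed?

2 conversions and 10 bounces

Beta is conjugate to the binomial likelihood: posterior = Beta(a+s, b+f).
Match parameters: s=26−24=2, f=37−27=10.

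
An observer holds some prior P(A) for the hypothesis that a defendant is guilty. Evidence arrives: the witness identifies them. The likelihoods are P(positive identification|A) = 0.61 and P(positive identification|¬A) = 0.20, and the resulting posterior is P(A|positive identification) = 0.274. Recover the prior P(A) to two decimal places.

Bayes' rule in odds form gives O(A|E) = O(A)·[P(E|A)/P(E|¬A)], hence O(A) = O(A|E)/LR.
Posterior odds = 0.274/(1−0.274) = 0.3774. LR = 0.61/0.20 = 3.0500.
Prior odds = 0.3774/3.0500 = 0.1237, so P(A) = 0.1237/(1+0.1237) ≈ 0.11.

P(A) = 0.11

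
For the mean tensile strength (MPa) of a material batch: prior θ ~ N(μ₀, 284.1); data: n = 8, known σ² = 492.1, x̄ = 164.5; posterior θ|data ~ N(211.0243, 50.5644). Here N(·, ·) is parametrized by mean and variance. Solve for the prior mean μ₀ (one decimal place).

μ₀ = 425.9

With known observation variance, the Normal–Normal posterior has precision τ_n = τ₀ + n/σ² and mean μ_n = (τ₀μ₀ + (n/σ²)x̄)/τ_n.
Here τ₀ = 1/284.1 = 0.003520 and τ_data = 8/492.1 = 0.016257, so τ_n = 0.019777.
Rearranging for μ₀: μ₀ = (μ_n·τ_n − τ_data·x̄)/τ₀ = (211.0243·0.019777 − 0.016257·164.5) / 0.003520 = 1.499151/0.003520 ≈ 425.9.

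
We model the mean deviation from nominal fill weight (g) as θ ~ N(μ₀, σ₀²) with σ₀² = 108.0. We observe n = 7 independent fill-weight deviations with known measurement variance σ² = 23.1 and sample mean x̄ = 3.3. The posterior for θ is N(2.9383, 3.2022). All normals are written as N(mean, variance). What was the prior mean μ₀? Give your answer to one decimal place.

The posterior mean is a precision-weighted average: μ_n = (τ₀μ₀ + τ_data·x̄)/(τ₀+τ_data), with τ₀=1/σ₀² and τ_data=n/σ².
Here τ₀ = 1/108.0 = 0.009259 and τ_data = 7/23.1 = 0.303030, so τ_n = 0.312289.
Rearranging for μ₀: μ₀ = (μ_n·τ_n − τ_data·x̄)/τ₀ = (2.9383·0.312289 − 0.303030·3.3) / 0.009259 = -0.082400/0.009259 ≈ -8.9.

μ₀ = -8.9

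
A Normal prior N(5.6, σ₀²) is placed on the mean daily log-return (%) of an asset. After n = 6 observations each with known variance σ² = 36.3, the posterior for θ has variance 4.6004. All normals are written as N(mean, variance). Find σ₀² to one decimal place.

σ₀² = 19.2

For the Normal–Normal model with known σ², precisions add: τ_n = τ₀ + n/σ².
So 1/σ₀² = 1/4.6004 − 6/36.3 = 0.217372 − 0.165289 = 0.052083.
Hence σ₀² = 1/0.052083 ≈ 19.2.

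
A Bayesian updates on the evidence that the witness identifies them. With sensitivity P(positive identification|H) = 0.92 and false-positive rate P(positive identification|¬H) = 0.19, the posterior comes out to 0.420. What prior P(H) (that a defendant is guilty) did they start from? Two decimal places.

P(H) = 0.13

Bayes' rule in odds form gives O(H|E) = O(H)·[P(E|H)/P(E|¬H)], hence O(H) = O(H|E)/LR.
Posterior odds = 0.420/(1−0.420) = 0.7241. LR = 0.92/0.19 = 4.8421.
Prior odds = 0.7241/4.8421 = 0.1495, so P(H) = 0.1495/(1+0.1495) ≈ 0.13.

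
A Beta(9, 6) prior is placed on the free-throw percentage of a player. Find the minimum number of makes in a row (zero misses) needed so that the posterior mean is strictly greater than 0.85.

k = 26

After k makes and 0 misses the posterior is Beta(9+k, 6), with mean (9+k)/(9+6+k).
Set (9+k)/(15+k) > 0.85 and solve: k > (0.85·15 − 9)/(1 − 0.85) = 25.000.
The smallest integer exceeding 25.000 is 26.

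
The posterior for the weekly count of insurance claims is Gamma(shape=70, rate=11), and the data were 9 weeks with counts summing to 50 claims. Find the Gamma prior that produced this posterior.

Gamma(shape=20, rate=2)

A Gamma(α, β) prior (rate parametrization) on a Poisson rate with n observations summing to S gives posterior Gamma(α+S, β+n).
So α = 70 − 50 = 20 and β = 11 − 9 = 2.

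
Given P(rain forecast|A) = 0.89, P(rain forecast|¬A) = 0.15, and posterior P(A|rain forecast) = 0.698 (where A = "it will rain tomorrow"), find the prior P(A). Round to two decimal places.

P(A) = 0.28

In odds form, posterior odds = prior odds × likelihood ratio, so prior odds = posterior odds ÷ LR.
Posterior odds = 0.698/(1−0.698) = 2.3113. LR = 0.89/0.15 = 5.9333.
Prior odds = 2.3113/5.9333 = 0.3895, so P(A) = 0.3895/(1+0.3895) ≈ 0.28.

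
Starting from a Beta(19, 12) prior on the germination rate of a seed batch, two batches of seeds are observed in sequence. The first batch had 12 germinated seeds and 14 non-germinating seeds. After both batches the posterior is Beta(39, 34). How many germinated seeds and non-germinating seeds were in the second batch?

Because Beta–binomial updating is additive in the counts, the combined data contributed (α_post−α_prior, β_post−β_prior) successes and failures.
Total across both batches: 39−19=20 germinated seeds, 34−12=22 non-germinating seeds.
Subtract the first batch: 20−12=8 germinated seeds and 22−14=8 non-germinating seeds.

8 germinated seeds and 8 non-germinating seeds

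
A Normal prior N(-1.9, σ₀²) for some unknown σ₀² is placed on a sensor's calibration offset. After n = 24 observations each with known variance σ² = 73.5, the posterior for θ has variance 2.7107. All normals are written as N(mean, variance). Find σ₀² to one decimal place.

σ₀² = 23.6

For the Normal–Normal model with known σ², precisions add: τ_n = τ₀ + n/σ².
So 1/σ₀² = 1/2.7107 − 24/73.5 = 0.368908 − 0.326531 = 0.042377.
Hence σ₀² = 1/0.042377 ≈ 23.6.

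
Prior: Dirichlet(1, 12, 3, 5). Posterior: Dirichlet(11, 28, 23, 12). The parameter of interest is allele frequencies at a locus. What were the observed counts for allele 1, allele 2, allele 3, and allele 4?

For a Dirichlet(α) prior with multinomial counts c, the posterior is Dirichlet(α + c) componentwise.
Counts are posterior − prior componentwise: 11−1=10, 28−12=16, 23−3=20, 12−5=7.

counts (10, 16, 20, 7)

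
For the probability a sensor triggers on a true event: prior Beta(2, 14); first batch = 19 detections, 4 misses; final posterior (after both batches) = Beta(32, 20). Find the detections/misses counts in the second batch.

Because Beta–binomial updating is additive in the counts, the combined data contributed (α_post−α_prior, β_post−β_prior) successes and failures.
Total across both batches: 32−2=30 detections, 20−14=6 misses.
Subtract the first batch: 30−19=11 detections and 6−4=2 misses.

11 detections and 2 misses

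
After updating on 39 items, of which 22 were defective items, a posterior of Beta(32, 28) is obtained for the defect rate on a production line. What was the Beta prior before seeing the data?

Beta(10, 11)

A Beta(α, β) prior with s successes and f failures in binomial data gives a Beta(α+s, β+f) posterior.
So α = 32 − 22 = 10 and β = 28 − 17 = 11.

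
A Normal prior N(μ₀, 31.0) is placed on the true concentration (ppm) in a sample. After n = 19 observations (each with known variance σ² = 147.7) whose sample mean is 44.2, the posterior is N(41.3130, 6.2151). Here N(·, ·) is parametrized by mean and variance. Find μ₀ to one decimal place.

The posterior mean is a precision-weighted average: μ_n = (τ₀μ₀ + τ_data·x̄)/(τ₀+τ_data), with τ₀=1/σ₀² and τ_data=n/σ².
Here τ₀ = 1/31.0 = 0.032258 and τ_data = 19/147.7 = 0.128639, so τ_n = 0.160897.
Rearranging for μ₀: μ₀ = (μ_n·τ_n − τ_data·x̄)/τ₀ = (41.3130·0.160897 − 0.128639·44.2) / 0.032258 = 0.961294/0.032258 ≈ 29.8.

μ₀ = 29.8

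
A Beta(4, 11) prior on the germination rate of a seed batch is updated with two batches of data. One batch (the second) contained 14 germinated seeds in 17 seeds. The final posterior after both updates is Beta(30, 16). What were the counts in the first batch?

Sequential conjugate updates are equivalent to a single update on the pooled data, so total successes = posterior α − prior α and total failures = posterior β − prior β.
Total across both batches: 30−4=26 germinated seeds, 16−11=5 non-germinating seeds.
Subtract the second batch: 26−14=12 germinated seeds and 5−3=2 non-germinating seeds.

12 germinated seeds and 2 non-germinating seeds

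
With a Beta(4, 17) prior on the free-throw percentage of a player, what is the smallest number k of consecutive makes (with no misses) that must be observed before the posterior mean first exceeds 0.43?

After k makes and 0 misses the posterior is Beta(4+k, 17), with mean (4+k)/(4+17+k).
Set (4+k)/(21+k) > 0.43 and solve: k > (0.43·21 − 4)/(1 − 0.43) = 8.825.
The smallest integer exceeding 8.825 is 9, and checking k=9: (13)/(30) = 0.4333 > 0.43.

k = 9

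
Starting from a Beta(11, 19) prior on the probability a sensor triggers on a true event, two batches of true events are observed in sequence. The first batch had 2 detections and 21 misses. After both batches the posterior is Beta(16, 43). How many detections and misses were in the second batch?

3 detections and 3 misses

Because Beta–binomial updating is additive in the counts, the combined data contributed (α_post−α_prior, β_post−β_prior) successes and failures.
Total across both batches: 16−11=5 detections, 43−19=24 misses.
Subtract the first batch: 5−2=3 detections and 24−21=3 misses.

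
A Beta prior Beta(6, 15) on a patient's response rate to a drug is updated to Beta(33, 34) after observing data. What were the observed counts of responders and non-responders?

Beta is conjugate to the binomial likelihood: posterior = Beta(a+s, b+f).
Match parameters: s=33−6=27, f=34−15=19.

27 responders and 19 non-responders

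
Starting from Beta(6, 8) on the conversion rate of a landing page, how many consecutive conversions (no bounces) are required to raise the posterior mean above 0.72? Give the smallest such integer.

After k conversions and 0 bounces the posterior is Beta(6+k, 8), with mean (6+k)/(6+8+k).
Set (6+k)/(14+k) > 0.72 and solve: k > (0.72·14 − 6)/(1 − 0.72) = 14.571.
The smallest integer exceeding 14.571 is 15.

k = 15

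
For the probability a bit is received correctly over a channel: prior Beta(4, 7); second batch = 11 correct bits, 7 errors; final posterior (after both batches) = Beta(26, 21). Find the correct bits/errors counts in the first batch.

11 correct bits and 7 errors

Because Beta–binomial updating is additive in the counts, the combined data contributed (α_post−α_prior, β_post−β_prior) successes and failures.
Total across both batches: 26−4=22 correct bits, 21−7=14 errors.
Subtract the second batch: 22−11=11 correct bits and 14−7=7 errors.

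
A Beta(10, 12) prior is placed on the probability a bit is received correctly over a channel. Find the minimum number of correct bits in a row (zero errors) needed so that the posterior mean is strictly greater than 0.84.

k = 54

After k correct bits and 0 errors the posterior is Beta(10+k, 12), with mean (10+k)/(10+12+k).
Set (10+k)/(22+k) > 0.84 and solve: k > (0.84·22 − 10)/(1 − 0.84) = 53.000.
The smallest integer exceeding 53.000 is 54.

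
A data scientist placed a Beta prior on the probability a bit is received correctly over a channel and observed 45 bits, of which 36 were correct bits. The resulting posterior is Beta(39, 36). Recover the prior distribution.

Beta(3, 27)

Beta is conjugate to the binomial likelihood: posterior = Beta(α+s, β+f).
Subtract the data counts: 39−36=3, 36−9=27.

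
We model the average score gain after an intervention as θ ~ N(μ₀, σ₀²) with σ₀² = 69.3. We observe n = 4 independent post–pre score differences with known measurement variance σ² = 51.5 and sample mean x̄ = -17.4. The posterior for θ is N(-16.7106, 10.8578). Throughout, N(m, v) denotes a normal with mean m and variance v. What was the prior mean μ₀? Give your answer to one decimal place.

With known observation variance, the Normal–Normal posterior has precision τ_n = τ₀ + n/σ² and mean μ_n = (τ₀μ₀ + (n/σ²)x̄)/τ_n.
Here τ₀ = 1/69.3 = 0.014430 and τ_data = 4/51.5 = 0.077670, so τ_n = 0.092100.
Rearranging for μ₀: μ₀ = (μ_n·τ_n − τ_data·x̄)/τ₀ = (-16.7106·0.092100 − 0.077670·-17.4) / 0.014430 = -0.187588/0.014430 ≈ -13.0.

μ₀ = -13.0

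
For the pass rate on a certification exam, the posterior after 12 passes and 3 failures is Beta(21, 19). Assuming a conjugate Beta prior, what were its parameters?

Beta is conjugate to the binomial likelihood: posterior = Beta(α+s, β+f).
Subtract the data counts: 21−12=9, 19−3=16.

Beta(9, 16)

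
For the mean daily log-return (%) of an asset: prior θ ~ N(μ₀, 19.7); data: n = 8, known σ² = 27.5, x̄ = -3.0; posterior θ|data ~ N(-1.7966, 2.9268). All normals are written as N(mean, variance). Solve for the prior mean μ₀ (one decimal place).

μ₀ = 5.1

The posterior mean is a precision-weighted average: μ_n = (τ₀μ₀ + τ_data·x̄)/(τ₀+τ_data), with τ₀=1/σ₀² and τ_data=n/σ².
Here τ₀ = 1/19.7 = 0.050761 and τ_data = 8/27.5 = 0.290909, so τ_n = 0.341670.
Rearranging for μ₀: μ₀ = (μ_n·τ_n − τ_data·x̄)/τ₀ = (-1.7966·0.341670 − 0.290909·-3.0) / 0.050761 = 0.258883/0.050761 ≈ 5.1.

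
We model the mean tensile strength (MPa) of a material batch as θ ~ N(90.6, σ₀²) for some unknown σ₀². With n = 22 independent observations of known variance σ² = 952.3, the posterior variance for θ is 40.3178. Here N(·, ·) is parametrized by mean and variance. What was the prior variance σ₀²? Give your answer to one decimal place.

For the Normal–Normal model with known σ², precisions add: τ_n = τ₀ + n/σ².
So 1/σ₀² = 1/40.3178 − 22/952.3 = 0.024803 − 0.023102 = 0.001701.
Hence σ₀² = 1/0.001701 ≈ 587.9.

σ₀² = 587.9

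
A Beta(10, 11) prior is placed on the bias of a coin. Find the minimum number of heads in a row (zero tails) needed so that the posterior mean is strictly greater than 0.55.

After k heads and 0 tails the posterior is Beta(10+k, 11), with mean (10+k)/(10+11+k).
Set (10+k)/(21+k) > 0.55 and solve: k > (0.55·21 − 10)/(1 − 0.55) = 3.444.
The smallest integer exceeding 3.444 is 4, and checking k=4: (14)/(25) = 0.5600 > 0.55.

k = 4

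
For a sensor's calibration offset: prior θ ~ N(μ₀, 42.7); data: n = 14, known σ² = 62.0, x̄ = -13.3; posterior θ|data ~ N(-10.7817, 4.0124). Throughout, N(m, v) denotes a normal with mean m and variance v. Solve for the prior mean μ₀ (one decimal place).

The posterior mean is a precision-weighted average: μ_n = (τ₀μ₀ + τ_data·x̄)/(τ₀+τ_data), with τ₀=1/σ₀² and τ_data=n/σ².
Here τ₀ = 1/42.7 = 0.023419 and τ_data = 14/62.0 = 0.225806, so τ_n = 0.249225.
Rearranging for μ₀: μ₀ = (μ_n·τ_n − τ_data·x̄)/τ₀ = (-10.7817·0.249225 − 0.225806·-13.3) / 0.023419 = 0.316151/0.023419 ≈ 13.5.

μ₀ = 13.5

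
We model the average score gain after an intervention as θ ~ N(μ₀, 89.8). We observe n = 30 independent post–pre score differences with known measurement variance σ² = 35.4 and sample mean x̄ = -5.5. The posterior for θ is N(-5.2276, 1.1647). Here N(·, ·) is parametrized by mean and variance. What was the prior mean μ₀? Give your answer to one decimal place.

μ₀ = 15.5

The posterior mean is a precision-weighted average: μ_n = (τ₀μ₀ + τ_data·x̄)/(τ₀+τ_data), with τ₀=1/σ₀² and τ_data=n/σ².
Here τ₀ = 1/89.8 = 0.011136 and τ_data = 30/35.4 = 0.847458, so τ_n = 0.858594.
Rearranging for μ₀: μ₀ = (μ_n·τ_n − τ_data·x̄)/τ₀ = (-5.2276·0.858594 − 0.847458·-5.5) / 0.011136 = 0.172633/0.011136 ≈ 15.5.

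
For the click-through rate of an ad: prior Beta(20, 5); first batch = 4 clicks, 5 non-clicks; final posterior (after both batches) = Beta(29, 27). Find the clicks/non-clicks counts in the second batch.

Sequential conjugate updates are equivalent to a single update on the pooled data, so total successes = posterior α − prior α and total failures = posterior β − prior β.
Total across both batches: 29−20=9 clicks, 27−5=22 non-clicks.
Subtract the first batch: 9−4=5 clicks and 22−5=17 non-clicks.

5 clicks and 17 non-clicks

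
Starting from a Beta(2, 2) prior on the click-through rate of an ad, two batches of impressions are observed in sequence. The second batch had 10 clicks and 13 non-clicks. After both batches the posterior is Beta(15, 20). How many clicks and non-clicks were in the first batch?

Because Beta–binomial updating is additive in the counts, the combined data contributed (α_post−α_prior, β_post−β_prior) successes and failures.
Total across both batches: 15−2=13 clicks, 20−2=18 non-clicks.
Subtract the second batch: 13−10=3 clicks and 18−13=5 non-clicks.

3 clicks and 5 non-clicks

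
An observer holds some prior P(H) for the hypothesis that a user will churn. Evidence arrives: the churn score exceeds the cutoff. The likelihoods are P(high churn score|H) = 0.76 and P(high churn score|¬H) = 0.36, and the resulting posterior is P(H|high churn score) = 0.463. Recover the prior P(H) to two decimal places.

In odds form, posterior odds = prior odds × likelihood ratio, so prior odds = posterior odds ÷ LR.
Posterior odds = 0.463/(1−0.463) = 0.8622. LR = 0.76/0.36 = 2.1111.
Prior odds = 0.8622/2.1111 = 0.4084, so P(H) = 0.4084/(1+0.4084) ≈ 0.29.

P(H) = 0.29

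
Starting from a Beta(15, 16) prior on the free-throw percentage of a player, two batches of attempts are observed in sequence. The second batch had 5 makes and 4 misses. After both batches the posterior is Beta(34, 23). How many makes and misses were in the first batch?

Because Beta–binomial updating is additive in the counts, the combined data contributed (α_post−α_prior, β_post−β_prior) successes and failures.
Total across both batches: 34−15=19 makes, 23−16=7 misses.
Subtract the second batch: 19−5=14 makes and 7−4=3 misses.

14 makes and 3 misses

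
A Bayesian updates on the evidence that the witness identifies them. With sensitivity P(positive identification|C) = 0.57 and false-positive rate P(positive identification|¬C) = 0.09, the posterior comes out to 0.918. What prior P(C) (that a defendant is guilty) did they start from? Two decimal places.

In odds form, posterior odds = prior odds × likelihood ratio, so prior odds = posterior odds ÷ LR.
Posterior odds = 0.918/(1−0.918) = 11.1951. LR = 0.57/0.09 = 6.3333.
Prior odds = 11.1951/6.3333 = 1.7677, so P(C) = 1.7677/(1+1.7677) ≈ 0.64.

P(C) = 0.64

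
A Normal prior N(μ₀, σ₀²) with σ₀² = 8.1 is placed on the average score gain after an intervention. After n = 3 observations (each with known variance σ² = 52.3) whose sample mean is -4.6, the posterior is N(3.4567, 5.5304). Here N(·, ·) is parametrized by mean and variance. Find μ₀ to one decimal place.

μ₀ = 7.2

With known observation variance, the Normal–Normal posterior has precision τ_n = τ₀ + n/σ² and mean μ_n = (τ₀μ₀ + (n/σ²)x̄)/τ_n.
Here τ₀ = 1/8.1 = 0.123457 and τ_data = 3/52.3 = 0.057361, so τ_n = 0.180818.
Rearranging for μ₀: μ₀ = (μ_n·τ_n − τ_data·x̄)/τ₀ = (3.4567·0.180818 − 0.057361·-4.6) / 0.123457 = 0.888894/0.123457 ≈ 7.2.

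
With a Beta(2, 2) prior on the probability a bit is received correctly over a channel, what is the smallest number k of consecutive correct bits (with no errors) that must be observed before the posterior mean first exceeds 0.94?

After k correct bits and 0 errors the posterior is Beta(2+k, 2), with mean (2+k)/(2+2+k).
Set (2+k)/(4+k) > 0.94 and solve: k > (0.94·4 − 2)/(1 − 0.94) = 29.333.
The smallest integer exceeding 29.333 is 30.

k = 30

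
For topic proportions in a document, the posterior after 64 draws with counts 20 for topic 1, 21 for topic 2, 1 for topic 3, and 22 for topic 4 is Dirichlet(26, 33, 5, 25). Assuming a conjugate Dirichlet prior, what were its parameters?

Dirichlet(6, 12, 4, 3)

For a Dirichlet(α) prior with multinomial counts c, the posterior is Dirichlet(α + c) componentwise.
Subtract each count from the matching posterior parameter: 26−20=6, 33−21=12, 5−1=4, 25−22=3.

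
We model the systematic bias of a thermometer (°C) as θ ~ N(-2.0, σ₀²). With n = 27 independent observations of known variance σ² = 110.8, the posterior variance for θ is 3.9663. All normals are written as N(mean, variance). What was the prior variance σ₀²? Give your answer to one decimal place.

σ₀² = 118.5

Posterior precision equals prior precision plus data precision: 1/σ_n² = 1/σ₀² + n/σ².
So 1/σ₀² = 1/3.9663 − 27/110.8 = 0.252124 − 0.243682 = 0.008442.
Hence σ₀² = 1/0.008442 ≈ 118.5.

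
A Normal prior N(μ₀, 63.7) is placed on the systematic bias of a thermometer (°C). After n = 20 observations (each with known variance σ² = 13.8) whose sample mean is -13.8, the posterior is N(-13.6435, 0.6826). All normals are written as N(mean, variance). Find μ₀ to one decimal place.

μ₀ = 0.8

The posterior mean is a precision-weighted average: μ_n = (τ₀μ₀ + τ_data·x̄)/(τ₀+τ_data), with τ₀=1/σ₀² and τ_data=n/σ².
Here τ₀ = 1/63.7 = 0.015699 and τ_data = 20/13.8 = 1.449275, so τ_n = 1.464974.
Rearranging for μ₀: μ₀ = (μ_n·τ_n − τ_data·x̄)/τ₀ = (-13.6435·1.464974 − 1.449275·-13.8) / 0.015699 = 0.012622/0.015699 ≈ 0.8.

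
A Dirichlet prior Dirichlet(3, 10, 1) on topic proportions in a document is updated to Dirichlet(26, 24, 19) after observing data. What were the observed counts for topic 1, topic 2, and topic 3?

counts (23, 14, 18)

For a Dirichlet(α) prior with multinomial counts c, the posterior is Dirichlet(α + c) componentwise.
Counts are posterior − prior componentwise: 26−3=23, 24−10=14, 19−1=18.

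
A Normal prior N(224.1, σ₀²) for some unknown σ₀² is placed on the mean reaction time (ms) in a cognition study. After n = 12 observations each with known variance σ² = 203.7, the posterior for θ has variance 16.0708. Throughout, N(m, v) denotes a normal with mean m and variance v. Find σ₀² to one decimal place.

Posterior precision equals prior precision plus data precision: 1/σ_n² = 1/σ₀² + n/σ².
So 1/σ₀² = 1/16.0708 − 12/203.7 = 0.062225 − 0.058910 = 0.003315.
Hence σ₀² = 1/0.003315 ≈ 301.7.

σ₀² = 301.7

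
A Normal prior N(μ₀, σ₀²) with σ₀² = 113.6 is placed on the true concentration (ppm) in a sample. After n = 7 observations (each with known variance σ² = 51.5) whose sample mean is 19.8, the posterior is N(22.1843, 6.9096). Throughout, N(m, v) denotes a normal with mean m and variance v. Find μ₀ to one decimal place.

μ₀ = 59.0

The posterior mean is a precision-weighted average: μ_n = (τ₀μ₀ + τ_data·x̄)/(τ₀+τ_data), with τ₀=1/σ₀² and τ_data=n/σ².
Here τ₀ = 1/113.6 = 0.008803 and τ_data = 7/51.5 = 0.135922, so τ_n = 0.144725.
Rearranging for μ₀: μ₀ = (μ_n·τ_n − τ_data·x̄)/τ₀ = (22.1843·0.144725 − 0.135922·19.8) / 0.008803 = 0.519367/0.008803 ≈ 59.0.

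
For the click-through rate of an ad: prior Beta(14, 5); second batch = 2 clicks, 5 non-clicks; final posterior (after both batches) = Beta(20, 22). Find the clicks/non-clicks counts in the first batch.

Because Beta–binomial updating is additive in the counts, the combined data contributed (α_post−α_prior, β_post−β_prior) successes and failures.
Total across both batches: 20−14=6 clicks, 22−5=17 non-clicks.
Subtract the second batch: 6−2=4 clicks and 17−5=12 non-clicks.

4 clicks and 12 non-clicks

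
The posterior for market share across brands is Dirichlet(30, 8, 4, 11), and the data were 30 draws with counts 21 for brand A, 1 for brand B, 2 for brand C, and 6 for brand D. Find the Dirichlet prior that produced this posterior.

Dirichlet(9, 7, 2, 5)

For a Dirichlet(α) prior with multinomial counts c, the posterior is Dirichlet(α + c) componentwise.
Subtract each count from the matching posterior parameter: 30−21=9, 8−1=7, 4−2=2, 11−6=5.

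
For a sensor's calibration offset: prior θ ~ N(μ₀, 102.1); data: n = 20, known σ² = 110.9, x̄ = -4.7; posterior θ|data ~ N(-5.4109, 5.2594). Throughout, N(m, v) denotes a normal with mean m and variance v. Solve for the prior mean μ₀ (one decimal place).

μ₀ = -18.5

With known observation variance, the Normal–Normal posterior has precision τ_n = τ₀ + n/σ² and mean μ_n = (τ₀μ₀ + (n/σ²)x̄)/τ_n.
Here τ₀ = 1/102.1 = 0.009794 and τ_data = 20/110.9 = 0.180343, so τ_n = 0.190137.
Rearranging for μ₀: μ₀ = (μ_n·τ_n − τ_data·x̄)/τ₀ = (-5.4109·0.190137 − 0.180343·-4.7) / 0.009794 = -0.181200/0.009794 ≈ -18.5.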